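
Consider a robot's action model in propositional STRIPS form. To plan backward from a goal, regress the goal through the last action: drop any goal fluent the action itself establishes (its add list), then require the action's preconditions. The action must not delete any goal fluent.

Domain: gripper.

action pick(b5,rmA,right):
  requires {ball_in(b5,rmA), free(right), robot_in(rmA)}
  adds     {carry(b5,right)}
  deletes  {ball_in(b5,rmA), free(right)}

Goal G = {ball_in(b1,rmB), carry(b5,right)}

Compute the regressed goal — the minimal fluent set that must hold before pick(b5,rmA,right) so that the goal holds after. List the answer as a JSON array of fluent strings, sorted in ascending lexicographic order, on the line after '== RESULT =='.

Regress:
  G ∩ del = {}  (empty — regression defined)
  G \ add = {ball_in(b1,rmB), carry(b5,right)} \ {carry(b5,right)} = {ball_in(b1,rmB)}
  ∪ pre   = {ball_in(b1,rmB)} ∪ {ball_in(b5,rmA), free(right), robot_in(rmA)}
          = {ball_in(b1,rmB), ball_in(b5,rmA), free(right), robot_in(rmA)}

== RESULT ==
["ball_in(b1,rmB)", "ball_in(b5,rmA)", "free(right)", "robot_in(rmA)"]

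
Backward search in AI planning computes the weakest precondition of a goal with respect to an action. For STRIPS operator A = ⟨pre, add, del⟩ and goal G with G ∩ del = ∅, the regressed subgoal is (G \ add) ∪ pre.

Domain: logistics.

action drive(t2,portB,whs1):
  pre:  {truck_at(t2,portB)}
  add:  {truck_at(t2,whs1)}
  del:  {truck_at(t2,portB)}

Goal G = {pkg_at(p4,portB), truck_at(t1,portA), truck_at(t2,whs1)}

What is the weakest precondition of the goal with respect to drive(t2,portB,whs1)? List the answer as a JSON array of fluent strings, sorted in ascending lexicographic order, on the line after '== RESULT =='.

Regress:
  G ∩ del = {}  (empty — regression defined)
  G \ add = {pkg_at(p4,portB), truck_at(t1,portA), truck_at(t2,whs1)} \ {truck_at(t2,whs1)} = {pkg_at(p4,portB), truck_at(t1,portA)}
  ∪ pre   = {pkg_at(p4,portB), truck_at(t1,portA)} ∪ {truck_at(t2,portB)}
          = {pkg_at(p4,portB), truck_at(t1,portA), truck_at(t2,portB)}

== RESULT ==
["pkg_at(p4,portB)", "truck_at(t1,portA)", "truck_at(t2,portB)"]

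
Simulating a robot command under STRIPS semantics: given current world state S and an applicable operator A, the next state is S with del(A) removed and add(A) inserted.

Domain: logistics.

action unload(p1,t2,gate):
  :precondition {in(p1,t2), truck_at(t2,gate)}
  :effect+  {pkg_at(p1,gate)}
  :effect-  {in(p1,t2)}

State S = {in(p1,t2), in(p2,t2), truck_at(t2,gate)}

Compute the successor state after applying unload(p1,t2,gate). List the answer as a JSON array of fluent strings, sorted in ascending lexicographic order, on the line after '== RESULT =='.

Progress:
  pre ⊆ S: {in(p1,t2), truck_at(t2,gate)} ⊆ S  — applicable
  S \ del = {in(p2,t2), truck_at(t2,gate)}
  ∪ add   = {in(p2,t2), pkg_at(p1,gate), truck_at(t2,gate)}

== RESULT ==
["in(p2,t2)", "pkg_at(p1,gate)", "truck_at(t2,gate)"]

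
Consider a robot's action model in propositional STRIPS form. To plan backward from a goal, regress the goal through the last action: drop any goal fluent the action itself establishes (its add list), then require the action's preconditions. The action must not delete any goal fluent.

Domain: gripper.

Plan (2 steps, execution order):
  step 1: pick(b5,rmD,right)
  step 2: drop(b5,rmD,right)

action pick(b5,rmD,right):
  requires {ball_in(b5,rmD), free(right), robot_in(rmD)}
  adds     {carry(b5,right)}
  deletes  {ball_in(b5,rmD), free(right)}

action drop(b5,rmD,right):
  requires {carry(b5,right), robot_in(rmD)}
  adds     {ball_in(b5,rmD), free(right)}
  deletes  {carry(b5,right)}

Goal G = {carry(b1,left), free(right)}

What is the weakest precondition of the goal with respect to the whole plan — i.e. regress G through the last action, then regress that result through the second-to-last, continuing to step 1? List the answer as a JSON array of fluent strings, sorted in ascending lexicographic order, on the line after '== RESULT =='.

Regress step by step:
  through step 2 (drop(b5,rmD,right)): drop {free(right)}, keep {carry(b1,left)}, require {carry(b5,right), robot_in(rmD)}
    → {carry(b1,left), carry(b5,right), robot_in(rmD)}
  through step 1 (pick(b5,rmD,right)): drop {carry(b5,right)}, keep {carry(b1,left), robot_in(rmD)}, require {ball_in(b5,rmD), free(right), robot_in(rmD)}
    → {ball_in(b5,rmD), carry(b1,left), free(right), robot_in(rmD)}

== RESULT ==
["ball_in(b5,rmD)", "carry(b1,left)", "free(right)", "robot_in(rmD)"]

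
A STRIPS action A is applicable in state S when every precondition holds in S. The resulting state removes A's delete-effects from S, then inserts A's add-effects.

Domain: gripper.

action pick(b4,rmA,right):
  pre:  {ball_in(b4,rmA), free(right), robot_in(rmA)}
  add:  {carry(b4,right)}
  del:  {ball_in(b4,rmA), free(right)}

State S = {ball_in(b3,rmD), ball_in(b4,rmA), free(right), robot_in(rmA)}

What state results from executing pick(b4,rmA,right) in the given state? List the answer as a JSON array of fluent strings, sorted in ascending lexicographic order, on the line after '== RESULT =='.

Compute (S \ del) ∪ add:
  pre ⊆ S: {ball_in(b4,rmA), free(right), robot_in(rmA)} ⊆ S  — applicable
  S \ del = {ball_in(b3,rmD), robot_in(rmA)}
  ∪ add   = {ball_in(b3,rmD), carry(b4,right), robot_in(rmA)}

== RESULT ==
["ball_in(b3,rmD)", "carry(b4,right)", "robot_in(rmA)"]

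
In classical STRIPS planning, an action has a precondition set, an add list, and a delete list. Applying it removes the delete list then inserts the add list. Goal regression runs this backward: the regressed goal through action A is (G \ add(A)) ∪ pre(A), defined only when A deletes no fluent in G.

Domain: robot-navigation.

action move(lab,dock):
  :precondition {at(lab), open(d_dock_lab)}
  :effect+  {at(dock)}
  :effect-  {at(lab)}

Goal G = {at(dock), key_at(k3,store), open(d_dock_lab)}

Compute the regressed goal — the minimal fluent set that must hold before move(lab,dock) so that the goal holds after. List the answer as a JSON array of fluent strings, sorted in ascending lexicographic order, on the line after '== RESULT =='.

Regress:
  G ∩ del = {}  (empty — regression defined)
  G \ add = {at(dock), key_at(k3,store), open(d_dock_lab)} \ {at(dock)} = {key_at(k3,store), open(d_dock_lab)}
  ∪ pre   = {key_at(k3,store), open(d_dock_lab)} ∪ {at(lab), open(d_dock_lab)}
          = {at(lab), key_at(k3,store), open(d_dock_lab)}

== RESULT ==
["at(lab)", "key_at(k3,store)", "open(d_dock_lab)"]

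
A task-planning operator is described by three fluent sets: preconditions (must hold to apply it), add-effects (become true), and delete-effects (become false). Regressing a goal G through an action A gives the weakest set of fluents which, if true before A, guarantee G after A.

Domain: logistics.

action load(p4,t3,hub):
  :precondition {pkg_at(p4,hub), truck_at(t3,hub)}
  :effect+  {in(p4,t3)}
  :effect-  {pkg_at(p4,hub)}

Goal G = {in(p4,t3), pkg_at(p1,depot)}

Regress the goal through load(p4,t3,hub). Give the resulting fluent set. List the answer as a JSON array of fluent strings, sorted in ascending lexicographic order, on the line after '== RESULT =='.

Regress:
  G ∩ del = {}  (empty — regression defined)
  G \ add = {in(p4,t3), pkg_at(p1,depot)} \ {in(p4,t3)} = {pkg_at(p1,depot)}
  ∪ pre   = {pkg_at(p1,depot)} ∪ {pkg_at(p4,hub), truck_at(t3,hub)}
          = {pkg_at(p1,depot), pkg_at(p4,hub), truck_at(t3,hub)}

== RESULT ==
["pkg_at(p1,depot)", "pkg_at(p4,hub)", "truck_at(t3,hub)"]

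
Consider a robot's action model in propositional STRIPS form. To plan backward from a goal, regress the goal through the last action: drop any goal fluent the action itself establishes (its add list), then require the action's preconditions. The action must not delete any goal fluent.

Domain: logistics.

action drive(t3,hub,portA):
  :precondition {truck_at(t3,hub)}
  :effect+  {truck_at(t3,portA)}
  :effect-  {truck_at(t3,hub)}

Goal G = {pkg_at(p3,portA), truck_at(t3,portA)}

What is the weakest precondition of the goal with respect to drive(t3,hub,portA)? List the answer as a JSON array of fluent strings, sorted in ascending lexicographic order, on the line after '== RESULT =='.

Regress:
  G ∩ del = {}  (empty — regression defined)
  G \ add = {pkg_at(p3,portA), truck_at(t3,portA)} \ {truck_at(t3,portA)} = {pkg_at(p3,portA)}
  ∪ pre   = {pkg_at(p3,portA)} ∪ {truck_at(t3,hub)}
          = {pkg_at(p3,portA), truck_at(t3,hub)}

== RESULT ==
["pkg_at(p3,portA)", "truck_at(t3,hub)"]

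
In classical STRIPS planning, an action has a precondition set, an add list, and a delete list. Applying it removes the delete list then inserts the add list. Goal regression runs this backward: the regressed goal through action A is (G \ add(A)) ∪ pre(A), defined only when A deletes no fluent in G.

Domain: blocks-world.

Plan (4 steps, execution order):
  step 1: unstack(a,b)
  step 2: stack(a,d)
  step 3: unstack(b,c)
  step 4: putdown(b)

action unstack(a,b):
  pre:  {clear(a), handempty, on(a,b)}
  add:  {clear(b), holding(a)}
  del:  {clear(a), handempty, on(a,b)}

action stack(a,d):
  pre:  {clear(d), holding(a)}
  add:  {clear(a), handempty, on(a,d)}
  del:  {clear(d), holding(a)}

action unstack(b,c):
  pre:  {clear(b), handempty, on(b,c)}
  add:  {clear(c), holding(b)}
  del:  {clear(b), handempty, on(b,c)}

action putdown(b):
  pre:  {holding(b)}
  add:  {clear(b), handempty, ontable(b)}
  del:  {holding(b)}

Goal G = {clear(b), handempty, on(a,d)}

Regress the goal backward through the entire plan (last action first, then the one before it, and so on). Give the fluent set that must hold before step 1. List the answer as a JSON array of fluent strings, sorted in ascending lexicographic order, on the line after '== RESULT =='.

Work backward from the goal:
  through step 4 (putdown(b)): drop {clear(b), handempty}, keep {on(a,d)}, require {holding(b)}
    → {holding(b), on(a,d)}
  through step 3 (unstack(b,c)): drop {holding(b)}, keep {on(a,d)}, require {clear(b), handempty, on(b,c)}
    → {clear(b), handempty, on(a,d), on(b,c)}
  through step 2 (stack(a,d)): drop {handempty, on(a,d)}, keep {clear(b), on(b,c)}, require {clear(d), holding(a)}
    → {clear(b), clear(d), holding(a), on(b,c)}
  through step 1 (unstack(a,b)): drop {clear(b), holding(a)}, keep {clear(d), on(b,c)}, require {clear(a), handempty, on(a,b)}
    → {clear(a), clear(d), handempty, on(a,b), on(b,c)}

== RESULT ==
["clear(a)", "clear(d)", "handempty", "on(a,b)", "on(b,c)"]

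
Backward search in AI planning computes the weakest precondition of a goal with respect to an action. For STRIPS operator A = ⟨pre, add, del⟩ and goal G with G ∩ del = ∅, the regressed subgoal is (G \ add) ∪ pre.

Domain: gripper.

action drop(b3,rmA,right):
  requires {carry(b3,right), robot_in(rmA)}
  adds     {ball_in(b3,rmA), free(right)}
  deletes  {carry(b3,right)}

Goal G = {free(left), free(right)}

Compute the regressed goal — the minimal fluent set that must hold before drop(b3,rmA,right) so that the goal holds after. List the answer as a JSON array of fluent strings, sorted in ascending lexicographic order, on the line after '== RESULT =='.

Compute (G \ add) ∪ pre:
  G ∩ del = {}  (empty — regression defined)
  G \ add = {free(left), free(right)} \ {ball_in(b3,rmA), free(right)} = {free(left)}
  ∪ pre   = {free(left)} ∪ {carry(b3,right), robot_in(rmA)}
          = {carry(b3,right), free(left), robot_in(rmA)}

== RESULT ==
["carry(b3,right)", "free(left)", "robot_in(rmA)"]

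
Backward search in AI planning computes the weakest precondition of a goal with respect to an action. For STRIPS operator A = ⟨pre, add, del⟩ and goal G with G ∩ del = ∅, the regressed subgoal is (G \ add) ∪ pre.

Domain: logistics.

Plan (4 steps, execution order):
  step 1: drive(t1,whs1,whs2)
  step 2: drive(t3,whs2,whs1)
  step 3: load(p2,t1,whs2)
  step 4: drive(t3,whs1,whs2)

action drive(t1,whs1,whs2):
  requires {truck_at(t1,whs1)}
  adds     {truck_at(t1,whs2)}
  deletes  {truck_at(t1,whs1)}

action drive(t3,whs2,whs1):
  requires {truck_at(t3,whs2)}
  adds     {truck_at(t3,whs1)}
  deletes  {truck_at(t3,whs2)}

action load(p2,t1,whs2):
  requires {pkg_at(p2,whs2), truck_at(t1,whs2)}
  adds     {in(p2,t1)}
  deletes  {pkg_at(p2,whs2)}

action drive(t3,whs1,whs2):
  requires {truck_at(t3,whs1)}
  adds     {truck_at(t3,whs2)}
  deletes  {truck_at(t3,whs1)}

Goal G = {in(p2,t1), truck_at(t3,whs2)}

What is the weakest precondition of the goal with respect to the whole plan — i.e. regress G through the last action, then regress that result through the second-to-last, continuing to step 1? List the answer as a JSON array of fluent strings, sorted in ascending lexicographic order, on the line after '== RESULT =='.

Work backward from the goal:
  through step 4 (drive(t3,whs1,whs2)): drop {truck_at(t3,whs2)}, keep {in(p2,t1)}, require {truck_at(t3,whs1)}
    → {in(p2,t1), truck_at(t3,whs1)}
  through step 3 (load(p2,t1,whs2)): drop {in(p2,t1)}, keep {truck_at(t3,whs1)}, require {pkg_at(p2,whs2), truck_at(t1,whs2)}
    → {pkg_at(p2,whs2), truck_at(t1,whs2), truck_at(t3,whs1)}
  through step 2 (drive(t3,whs2,whs1)): drop {truck_at(t3,whs1)}, keep {pkg_at(p2,whs2), truck_at(t1,whs2)}, require {truck_at(t3,whs2)}
    → {pkg_at(p2,whs2), truck_at(t1,whs2), truck_at(t3,whs2)}
  through step 1 (drive(t1,whs1,whs2)): drop {truck_at(t1,whs2)}, keep {pkg_at(p2,whs2), truck_at(t3,whs2)}, require {truck_at(t1,whs1)}
    → {pkg_at(p2,whs2), truck_at(t1,whs1), truck_at(t3,whs2)}

== RESULT ==
["pkg_at(p2,whs2)", "truck_at(t1,whs1)", "truck_at(t3,whs2)"]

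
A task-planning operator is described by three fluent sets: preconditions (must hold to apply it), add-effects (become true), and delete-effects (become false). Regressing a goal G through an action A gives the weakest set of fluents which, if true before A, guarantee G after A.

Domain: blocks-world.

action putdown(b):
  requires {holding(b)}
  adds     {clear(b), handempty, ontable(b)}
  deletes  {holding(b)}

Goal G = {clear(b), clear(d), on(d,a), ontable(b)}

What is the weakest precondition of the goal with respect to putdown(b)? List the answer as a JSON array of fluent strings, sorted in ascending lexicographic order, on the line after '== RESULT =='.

Compute (G \ add) ∪ pre:
  G ∩ del = {}  (empty — regression defined)
  G \ add = {clear(b), clear(d), on(d,a), ontable(b)} \ {clear(b), handempty, ontable(b)} = {clear(d), on(d,a)}
  ∪ pre   = {clear(d), on(d,a)} ∪ {holding(b)}
          = {clear(d), holding(b), on(d,a)}

== RESULT ==
["clear(d)", "holding(b)", "on(d,a)"]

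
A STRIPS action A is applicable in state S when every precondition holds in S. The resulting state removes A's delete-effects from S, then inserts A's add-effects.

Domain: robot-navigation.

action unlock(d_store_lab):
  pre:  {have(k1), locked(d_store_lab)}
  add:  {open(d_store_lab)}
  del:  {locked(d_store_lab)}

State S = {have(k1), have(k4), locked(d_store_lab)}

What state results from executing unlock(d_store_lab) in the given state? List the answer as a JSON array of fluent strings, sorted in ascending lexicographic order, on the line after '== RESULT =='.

Compute (S \ del) ∪ add:
  pre ⊆ S: {have(k1), locked(d_store_lab)} ⊆ S  — applicable
  S \ del = {have(k1), have(k4)}
  ∪ add   = {have(k1), have(k4), open(d_store_lab)}

== RESULT ==
["have(k1)", "have(k4)", "open(d_store_lab)"]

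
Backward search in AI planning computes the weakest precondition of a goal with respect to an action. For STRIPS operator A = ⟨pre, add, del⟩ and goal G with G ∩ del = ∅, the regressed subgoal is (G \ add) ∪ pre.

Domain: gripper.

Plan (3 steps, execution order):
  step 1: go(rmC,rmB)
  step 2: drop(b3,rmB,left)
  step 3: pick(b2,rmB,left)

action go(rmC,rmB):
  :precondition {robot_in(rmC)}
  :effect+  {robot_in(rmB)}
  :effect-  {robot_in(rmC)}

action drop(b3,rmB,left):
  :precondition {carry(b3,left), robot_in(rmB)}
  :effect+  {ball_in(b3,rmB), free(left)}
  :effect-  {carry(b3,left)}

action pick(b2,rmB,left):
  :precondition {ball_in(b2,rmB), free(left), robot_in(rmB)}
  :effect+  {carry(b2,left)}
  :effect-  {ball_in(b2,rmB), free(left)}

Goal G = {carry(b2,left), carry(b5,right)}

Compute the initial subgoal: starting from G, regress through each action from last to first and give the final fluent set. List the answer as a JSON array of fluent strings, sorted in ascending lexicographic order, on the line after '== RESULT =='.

Work backward from the goal:
  through step 3 (pick(b2,rmB,left)): drop {carry(b2,left)}, keep {carry(b5,right)}, require {ball_in(b2,rmB), free(left), robot_in(rmB)}
    → {ball_in(b2,rmB), carry(b5,right), free(left), robot_in(rmB)}
  through step 2 (drop(b3,rmB,left)): drop {free(left)}, keep {ball_in(b2,rmB), carry(b5,right), robot_in(rmB)}, require {carry(b3,left), robot_in(rmB)}
    → {ball_in(b2,rmB), carry(b3,left), carry(b5,right), robot_in(rmB)}
  through step 1 (go(rmC,rmB)): drop {robot_in(rmB)}, keep {ball_in(b2,rmB), carry(b3,left), carry(b5,right)}, require {robot_in(rmC)}
    → {ball_in(b2,rmB), carry(b3,left), carry(b5,right), robot_in(rmC)}

== RESULT ==
["ball_in(b2,rmB)", "carry(b3,left)", "carry(b5,right)", "robot_in(rmC)"]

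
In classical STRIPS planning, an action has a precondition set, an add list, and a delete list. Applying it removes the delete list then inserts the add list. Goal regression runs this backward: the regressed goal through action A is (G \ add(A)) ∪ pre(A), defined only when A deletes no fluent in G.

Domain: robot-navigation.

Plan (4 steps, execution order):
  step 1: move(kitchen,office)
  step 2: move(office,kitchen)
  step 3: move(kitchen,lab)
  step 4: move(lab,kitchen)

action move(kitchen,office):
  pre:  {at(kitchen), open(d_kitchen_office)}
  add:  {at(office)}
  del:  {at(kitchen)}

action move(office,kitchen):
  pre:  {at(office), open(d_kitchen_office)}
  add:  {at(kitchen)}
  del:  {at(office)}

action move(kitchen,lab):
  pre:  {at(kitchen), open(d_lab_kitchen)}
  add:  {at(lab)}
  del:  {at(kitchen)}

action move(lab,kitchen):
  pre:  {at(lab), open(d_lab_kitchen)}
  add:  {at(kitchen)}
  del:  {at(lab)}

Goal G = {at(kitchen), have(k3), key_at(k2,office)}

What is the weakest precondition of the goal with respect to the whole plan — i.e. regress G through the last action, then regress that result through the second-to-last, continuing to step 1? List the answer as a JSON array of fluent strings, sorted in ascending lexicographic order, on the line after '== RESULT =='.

Regress step by step:
  through step 4 (move(lab,kitchen)): drop {at(kitchen)}, keep {have(k3), key_at(k2,office)}, require {at(lab), open(d_lab_kitchen)}
    → {at(lab), have(k3), key_at(k2,office), open(d_lab_kitchen)}
  through step 3 (move(kitchen,lab)): drop {at(lab)}, keep {have(k3), key_at(k2,office), open(d_lab_kitchen)}, require {at(kitchen), open(d_lab_kitchen)}
    → {at(kitchen), have(k3), key_at(k2,office), open(d_lab_kitchen)}
  through step 2 (move(office,kitchen)): drop {at(kitchen)}, keep {have(k3), key_at(k2,office), open(d_lab_kitchen)}, require {at(office), open(d_kitchen_office)}
    → {at(office), have(k3), key_at(k2,office), open(d_kitchen_office), open(d_lab_kitchen)}
  through step 1 (move(kitchen,office)): drop {at(office)}, keep {have(k3), key_at(k2,office), open(d_kitchen_office), open(d_lab_kitchen)}, require {at(kitchen), open(d_kitchen_office)}
    → {at(kitchen), have(k3), key_at(k2,office), open(d_kitchen_office), open(d_lab_kitchen)}

== RESULT ==
["at(kitchen)", "have(k3)", "key_at(k2,office)", "open(d_kitchen_office)", "open(d_lab_kitchen)"]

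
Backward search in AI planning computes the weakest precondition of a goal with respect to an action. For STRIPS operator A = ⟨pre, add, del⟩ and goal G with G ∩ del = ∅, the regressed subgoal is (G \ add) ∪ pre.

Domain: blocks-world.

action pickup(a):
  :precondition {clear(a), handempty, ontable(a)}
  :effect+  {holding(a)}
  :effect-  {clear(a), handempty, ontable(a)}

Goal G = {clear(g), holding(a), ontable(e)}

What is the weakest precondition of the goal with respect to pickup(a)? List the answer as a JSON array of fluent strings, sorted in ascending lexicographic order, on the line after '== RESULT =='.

Regress:
  G ∩ del = {}  (empty — regression defined)
  G \ add = {clear(g), holding(a), ontable(e)} \ {holding(a)} = {clear(g), ontable(e)}
  ∪ pre   = {clear(g), ontable(e)} ∪ {clear(a), handempty, ontable(a)}
          = {clear(a), clear(g), handempty, ontable(a), ontable(e)}

== RESULT ==
["clear(a)", "clear(g)", "handempty", "ontable(a)", "ontable(e)"]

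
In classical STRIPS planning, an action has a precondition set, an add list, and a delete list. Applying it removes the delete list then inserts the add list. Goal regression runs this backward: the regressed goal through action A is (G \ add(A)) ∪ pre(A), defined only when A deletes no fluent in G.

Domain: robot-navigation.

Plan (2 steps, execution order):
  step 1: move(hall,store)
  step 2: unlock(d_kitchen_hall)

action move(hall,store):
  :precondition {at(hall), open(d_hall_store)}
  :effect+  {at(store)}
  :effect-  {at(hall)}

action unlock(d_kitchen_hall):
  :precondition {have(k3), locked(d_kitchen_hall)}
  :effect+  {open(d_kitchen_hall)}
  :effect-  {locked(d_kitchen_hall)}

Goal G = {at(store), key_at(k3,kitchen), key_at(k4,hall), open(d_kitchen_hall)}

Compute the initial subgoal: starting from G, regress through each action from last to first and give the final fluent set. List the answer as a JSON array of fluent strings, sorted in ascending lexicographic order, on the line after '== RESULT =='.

Regress step by step:
  through step 2 (unlock(d_kitchen_hall)): drop {open(d_kitchen_hall)}, keep {at(store), key_at(k3,kitchen), key_at(k4,hall)}, require {have(k3), locked(d_kitchen_hall)}
    → {at(store), have(k3), key_at(k3,kitchen), key_at(k4,hall), locked(d_kitchen_hall)}
  through step 1 (move(hall,store)): drop {at(store)}, keep {have(k3), key_at(k3,kitchen), key_at(k4,hall), locked(d_kitchen_hall)}, require {at(hall), open(d_hall_store)}
    → {at(hall), have(k3), key_at(k3,kitchen), key_at(k4,hall), locked(d_kitchen_hall), open(d_hall_store)}

== RESULT ==
["at(hall)", "have(k3)", "key_at(k3,kitchen)", "key_at(k4,hall)", "locked(d_kitchen_hall)", "open(d_hall_store)"]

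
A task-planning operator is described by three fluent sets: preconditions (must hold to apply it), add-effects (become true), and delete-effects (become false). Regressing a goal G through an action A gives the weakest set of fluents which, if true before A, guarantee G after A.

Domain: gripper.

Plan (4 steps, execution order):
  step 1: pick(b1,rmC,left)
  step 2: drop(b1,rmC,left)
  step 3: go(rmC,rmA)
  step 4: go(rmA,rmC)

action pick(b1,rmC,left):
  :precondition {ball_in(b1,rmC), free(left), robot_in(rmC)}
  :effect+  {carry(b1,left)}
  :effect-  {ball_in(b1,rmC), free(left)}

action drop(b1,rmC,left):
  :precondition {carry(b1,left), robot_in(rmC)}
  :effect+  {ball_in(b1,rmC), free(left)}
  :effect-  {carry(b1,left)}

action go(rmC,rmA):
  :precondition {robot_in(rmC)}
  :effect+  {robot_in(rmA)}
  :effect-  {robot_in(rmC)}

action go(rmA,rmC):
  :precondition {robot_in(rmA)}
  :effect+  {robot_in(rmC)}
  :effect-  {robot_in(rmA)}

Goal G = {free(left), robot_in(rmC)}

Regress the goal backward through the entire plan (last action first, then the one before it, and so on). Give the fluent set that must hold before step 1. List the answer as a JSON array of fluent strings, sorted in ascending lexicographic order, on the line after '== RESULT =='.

Work backward from the goal:
  through step 4 (go(rmA,rmC)): drop {robot_in(rmC)}, keep {free(left)}, require {robot_in(rmA)}
    → {free(left), robot_in(rmA)}
  through step 3 (go(rmC,rmA)): drop {robot_in(rmA)}, keep {free(left)}, require {robot_in(rmC)}
    → {free(left), robot_in(rmC)}
  through step 2 (drop(b1,rmC,left)): drop {free(left)}, keep {robot_in(rmC)}, require {carry(b1,left), robot_in(rmC)}
    → {carry(b1,left), robot_in(rmC)}
  through step 1 (pick(b1,rmC,left)): drop {carry(b1,left)}, keep {robot_in(rmC)}, require {ball_in(b1,rmC), free(left), robot_in(rmC)}
    → {ball_in(b1,rmC), free(left), robot_in(rmC)}

== RESULT ==
["ball_in(b1,rmC)", "free(left)", "robot_in(rmC)"]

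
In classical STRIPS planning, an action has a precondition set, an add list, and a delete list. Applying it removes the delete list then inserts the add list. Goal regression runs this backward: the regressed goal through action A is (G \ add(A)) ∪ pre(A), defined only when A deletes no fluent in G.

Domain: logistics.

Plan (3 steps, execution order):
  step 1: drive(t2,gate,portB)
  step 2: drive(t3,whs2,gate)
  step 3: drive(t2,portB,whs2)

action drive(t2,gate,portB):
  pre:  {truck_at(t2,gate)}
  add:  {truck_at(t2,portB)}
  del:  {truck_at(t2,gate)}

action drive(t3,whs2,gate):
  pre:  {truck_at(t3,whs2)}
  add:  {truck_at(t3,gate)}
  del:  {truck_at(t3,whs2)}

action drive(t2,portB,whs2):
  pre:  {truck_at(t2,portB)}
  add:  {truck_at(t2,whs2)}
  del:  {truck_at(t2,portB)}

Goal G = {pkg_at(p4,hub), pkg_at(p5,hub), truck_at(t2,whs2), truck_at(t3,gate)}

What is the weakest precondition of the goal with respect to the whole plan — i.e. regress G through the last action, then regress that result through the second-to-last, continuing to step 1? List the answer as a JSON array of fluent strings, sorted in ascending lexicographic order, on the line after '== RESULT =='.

Regress step by step:
  through step 3 (drive(t2,portB,whs2)): drop {truck_at(t2,whs2)}, keep {pkg_at(p4,hub), pkg_at(p5,hub), truck_at(t3,gate)}, require {truck_at(t2,portB)}
    → {pkg_at(p4,hub), pkg_at(p5,hub), truck_at(t2,portB), truck_at(t3,gate)}
  through step 2 (drive(t3,whs2,gate)): drop {truck_at(t3,gate)}, keep {pkg_at(p4,hub), pkg_at(p5,hub), truck_at(t2,portB)}, require {truck_at(t3,whs2)}
    → {pkg_at(p4,hub), pkg_at(p5,hub), truck_at(t2,portB), truck_at(t3,whs2)}
  through step 1 (drive(t2,gate,portB)): drop {truck_at(t2,portB)}, keep {pkg_at(p4,hub), pkg_at(p5,hub), truck_at(t3,whs2)}, require {truck_at(t2,gate)}
    → {pkg_at(p4,hub), pkg_at(p5,hub), truck_at(t2,gate), truck_at(t3,whs2)}

== RESULT ==
["pkg_at(p4,hub)", "pkg_at(p5,hub)", "truck_at(t2,gate)", "truck_at(t3,whs2)"]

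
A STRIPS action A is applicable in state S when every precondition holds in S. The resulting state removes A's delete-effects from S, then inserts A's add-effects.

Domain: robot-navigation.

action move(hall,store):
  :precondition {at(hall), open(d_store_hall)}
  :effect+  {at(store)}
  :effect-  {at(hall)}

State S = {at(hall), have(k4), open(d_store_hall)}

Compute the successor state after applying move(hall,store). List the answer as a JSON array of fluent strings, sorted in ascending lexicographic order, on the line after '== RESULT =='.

Progress:
  pre ⊆ S: {at(hall), open(d_store_hall)} ⊆ S  — applicable
  S \ del = {have(k4), open(d_store_hall)}
  ∪ add   = {at(store), have(k4), open(d_store_hall)}

== RESULT ==
["at(store)", "have(k4)", "open(d_store_hall)"]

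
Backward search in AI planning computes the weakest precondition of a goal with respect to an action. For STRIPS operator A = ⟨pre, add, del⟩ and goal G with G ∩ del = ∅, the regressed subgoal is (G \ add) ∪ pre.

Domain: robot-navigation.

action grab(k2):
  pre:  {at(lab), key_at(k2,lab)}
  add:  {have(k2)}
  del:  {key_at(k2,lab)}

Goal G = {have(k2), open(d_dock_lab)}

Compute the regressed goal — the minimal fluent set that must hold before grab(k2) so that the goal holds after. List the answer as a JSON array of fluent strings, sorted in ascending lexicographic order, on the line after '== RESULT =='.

Compute (G \ add) ∪ pre:
  G ∩ del = {}  (empty — regression defined)
  G \ add = {have(k2), open(d_dock_lab)} \ {have(k2)} = {open(d_dock_lab)}
  ∪ pre   = {open(d_dock_lab)} ∪ {at(lab), key_at(k2,lab)}
          = {at(lab), key_at(k2,lab), open(d_dock_lab)}

== RESULT ==
["at(lab)", "key_at(k2,lab)", "open(d_dock_lab)"]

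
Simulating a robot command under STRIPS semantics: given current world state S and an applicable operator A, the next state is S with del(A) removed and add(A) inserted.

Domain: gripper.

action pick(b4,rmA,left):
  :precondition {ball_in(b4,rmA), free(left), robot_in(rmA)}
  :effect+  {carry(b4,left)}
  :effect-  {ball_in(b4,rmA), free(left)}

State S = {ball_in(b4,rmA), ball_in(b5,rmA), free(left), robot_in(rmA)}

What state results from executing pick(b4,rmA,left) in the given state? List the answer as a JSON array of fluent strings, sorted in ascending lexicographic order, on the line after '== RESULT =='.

Compute (S \ del) ∪ add:
  pre ⊆ S: {ball_in(b4,rmA), free(left), robot_in(rmA)} ⊆ S  — applicable
  S \ del = {ball_in(b5,rmA), robot_in(rmA)}
  ∪ add   = {ball_in(b5,rmA), carry(b4,left), robot_in(rmA)}

== RESULT ==
["ball_in(b5,rmA)", "carry(b4,left)", "robot_in(rmA)"]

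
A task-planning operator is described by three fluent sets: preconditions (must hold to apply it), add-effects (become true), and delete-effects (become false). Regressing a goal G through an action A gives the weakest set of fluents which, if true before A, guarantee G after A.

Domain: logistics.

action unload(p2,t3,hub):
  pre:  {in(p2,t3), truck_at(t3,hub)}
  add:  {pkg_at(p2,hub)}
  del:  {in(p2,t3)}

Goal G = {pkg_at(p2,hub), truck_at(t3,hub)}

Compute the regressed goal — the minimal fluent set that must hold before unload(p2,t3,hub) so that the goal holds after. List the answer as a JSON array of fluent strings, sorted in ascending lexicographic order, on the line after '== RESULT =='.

Regress:
  G ∩ del = {}  (empty — regression defined)
  G \ add = {pkg_at(p2,hub), truck_at(t3,hub)} \ {pkg_at(p2,hub)} = {truck_at(t3,hub)}
  ∪ pre   = {truck_at(t3,hub)} ∪ {in(p2,t3), truck_at(t3,hub)}
          = {in(p2,t3), truck_at(t3,hub)}

== RESULT ==
["in(p2,t3)", "truck_at(t3,hub)"]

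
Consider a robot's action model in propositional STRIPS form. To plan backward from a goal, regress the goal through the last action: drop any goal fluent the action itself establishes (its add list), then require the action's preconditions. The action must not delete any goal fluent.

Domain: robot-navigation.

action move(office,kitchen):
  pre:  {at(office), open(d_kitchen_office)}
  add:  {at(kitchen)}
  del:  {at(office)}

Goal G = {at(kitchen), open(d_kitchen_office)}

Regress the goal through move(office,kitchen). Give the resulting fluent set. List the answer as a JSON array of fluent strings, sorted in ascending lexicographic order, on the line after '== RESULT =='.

Compute (G \ add) ∪ pre:
  G ∩ del = {}  (empty — regression defined)
  G \ add = {at(kitchen), open(d_kitchen_office)} \ {at(kitchen)} = {open(d_kitchen_office)}
  ∪ pre   = {open(d_kitchen_office)} ∪ {at(office), open(d_kitchen_office)}
          = {at(office), open(d_kitchen_office)}

== RESULT ==
["at(office)", "open(d_kitchen_office)"]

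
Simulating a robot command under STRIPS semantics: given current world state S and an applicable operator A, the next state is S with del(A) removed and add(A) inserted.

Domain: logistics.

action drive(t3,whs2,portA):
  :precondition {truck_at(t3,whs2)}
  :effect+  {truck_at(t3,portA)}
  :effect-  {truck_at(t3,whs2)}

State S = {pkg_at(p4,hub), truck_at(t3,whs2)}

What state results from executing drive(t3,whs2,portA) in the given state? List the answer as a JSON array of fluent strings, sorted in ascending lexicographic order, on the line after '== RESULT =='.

Progress:
  pre ⊆ S: {truck_at(t3,whs2)} ⊆ S  — applicable
  S \ del = {pkg_at(p4,hub)}
  ∪ add   = {pkg_at(p4,hub), truck_at(t3,portA)}

== RESULT ==
["pkg_at(p4,hub)", "truck_at(t3,portA)"]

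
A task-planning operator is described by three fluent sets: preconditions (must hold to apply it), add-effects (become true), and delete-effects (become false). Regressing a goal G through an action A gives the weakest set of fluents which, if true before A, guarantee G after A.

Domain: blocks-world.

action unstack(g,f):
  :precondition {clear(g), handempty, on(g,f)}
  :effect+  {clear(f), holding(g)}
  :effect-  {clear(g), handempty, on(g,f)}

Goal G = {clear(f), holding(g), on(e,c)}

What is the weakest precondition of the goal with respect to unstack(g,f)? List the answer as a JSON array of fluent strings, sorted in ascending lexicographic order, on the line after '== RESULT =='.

Compute (G \ add) ∪ pre:
  G ∩ del = {}  (empty — regression defined)
  G \ add = {clear(f), holding(g), on(e,c)} \ {clear(f), holding(g)} = {on(e,c)}
  ∪ pre   = {on(e,c)} ∪ {clear(g), handempty, on(g,f)}
          = {clear(g), handempty, on(e,c), on(g,f)}

== RESULT ==
["clear(g)", "handempty", "on(e,c)", "on(g,f)"]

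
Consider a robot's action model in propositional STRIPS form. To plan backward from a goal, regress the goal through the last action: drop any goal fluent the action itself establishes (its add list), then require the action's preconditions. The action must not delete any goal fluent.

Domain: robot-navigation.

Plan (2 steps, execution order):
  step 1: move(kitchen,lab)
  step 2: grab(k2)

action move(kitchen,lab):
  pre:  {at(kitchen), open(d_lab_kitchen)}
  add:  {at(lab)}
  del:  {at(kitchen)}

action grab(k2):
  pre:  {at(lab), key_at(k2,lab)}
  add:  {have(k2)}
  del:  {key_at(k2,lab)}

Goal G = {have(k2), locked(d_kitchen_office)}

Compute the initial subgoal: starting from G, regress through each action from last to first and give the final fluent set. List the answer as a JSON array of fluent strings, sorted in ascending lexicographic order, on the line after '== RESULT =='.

Work backward from the goal:
  through step 2 (grab(k2)): drop {have(k2)}, keep {locked(d_kitchen_office)}, require {at(lab), key_at(k2,lab)}
    → {at(lab), key_at(k2,lab), locked(d_kitchen_office)}
  through step 1 (move(kitchen,lab)): drop {at(lab)}, keep {key_at(k2,lab), locked(d_kitchen_office)}, require {at(kitchen), open(d_lab_kitchen)}
    → {at(kitchen), key_at(k2,lab), locked(d_kitchen_office), open(d_lab_kitchen)}

== RESULT ==
["at(kitchen)", "key_at(k2,lab)", "locked(d_kitchen_office)", "open(d_lab_kitchen)"]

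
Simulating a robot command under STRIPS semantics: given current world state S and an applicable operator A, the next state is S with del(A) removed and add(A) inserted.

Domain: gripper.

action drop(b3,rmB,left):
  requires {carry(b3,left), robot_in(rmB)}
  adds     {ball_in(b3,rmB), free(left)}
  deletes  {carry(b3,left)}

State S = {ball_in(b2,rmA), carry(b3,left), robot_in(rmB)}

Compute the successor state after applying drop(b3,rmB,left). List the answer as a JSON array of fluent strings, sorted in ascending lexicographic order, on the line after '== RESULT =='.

Progress:
  pre ⊆ S: {carry(b3,left), robot_in(rmB)} ⊆ S  — applicable
  S \ del = {ball_in(b2,rmA), robot_in(rmB)}
  ∪ add   = {ball_in(b2,rmA), ball_in(b3,rmB), free(left), robot_in(rmB)}

== RESULT ==
["ball_in(b2,rmA)", "ball_in(b3,rmB)", "free(left)", "robot_in(rmB)"]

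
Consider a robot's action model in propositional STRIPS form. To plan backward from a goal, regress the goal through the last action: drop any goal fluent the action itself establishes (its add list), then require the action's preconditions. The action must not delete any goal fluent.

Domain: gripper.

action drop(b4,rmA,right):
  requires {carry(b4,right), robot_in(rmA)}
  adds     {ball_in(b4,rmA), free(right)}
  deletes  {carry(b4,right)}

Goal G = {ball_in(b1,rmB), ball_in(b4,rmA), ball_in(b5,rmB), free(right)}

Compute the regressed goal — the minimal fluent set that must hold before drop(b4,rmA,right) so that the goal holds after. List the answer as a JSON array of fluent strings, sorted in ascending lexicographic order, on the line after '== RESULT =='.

Compute (G \ add) ∪ pre:
  G ∩ del = {}  (empty — regression defined)
  G \ add = {ball_in(b1,rmB), ball_in(b4,rmA), ball_in(b5,rmB), free(right)} \ {ball_in(b4,rmA), free(right)} = {ball_in(b1,rmB), ball_in(b5,rmB)}
  ∪ pre   = {ball_in(b1,rmB), ball_in(b5,rmB)} ∪ {carry(b4,right), robot_in(rmA)}
          = {ball_in(b1,rmB), ball_in(b5,rmB), carry(b4,right), robot_in(rmA)}

== RESULT ==
["ball_in(b1,rmB)", "ball_in(b5,rmB)", "carry(b4,right)", "robot_in(rmA)"]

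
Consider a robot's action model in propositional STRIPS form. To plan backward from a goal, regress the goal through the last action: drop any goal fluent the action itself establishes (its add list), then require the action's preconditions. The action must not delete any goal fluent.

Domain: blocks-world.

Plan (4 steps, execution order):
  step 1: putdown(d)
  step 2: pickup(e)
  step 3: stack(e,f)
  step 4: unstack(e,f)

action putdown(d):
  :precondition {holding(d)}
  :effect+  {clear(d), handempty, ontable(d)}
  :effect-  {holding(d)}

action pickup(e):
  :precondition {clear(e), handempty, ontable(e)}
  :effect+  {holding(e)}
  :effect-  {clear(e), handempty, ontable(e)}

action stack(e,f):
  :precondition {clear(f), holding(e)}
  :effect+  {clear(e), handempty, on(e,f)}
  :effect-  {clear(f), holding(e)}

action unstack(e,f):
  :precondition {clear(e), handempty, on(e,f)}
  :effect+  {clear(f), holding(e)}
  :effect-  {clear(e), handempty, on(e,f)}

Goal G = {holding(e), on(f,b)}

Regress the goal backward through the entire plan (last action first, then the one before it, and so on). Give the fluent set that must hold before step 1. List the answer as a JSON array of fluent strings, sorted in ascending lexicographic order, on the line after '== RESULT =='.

Work backward from the goal:
  through step 4 (unstack(e,f)): drop {holding(e)}, keep {on(f,b)}, require {clear(e), handempty, on(e,f)}
    → {clear(e), handempty, on(e,f), on(f,b)}
  through step 3 (stack(e,f)): drop {clear(e), handempty, on(e,f)}, keep {on(f,b)}, require {clear(f), holding(e)}
    → {clear(f), holding(e), on(f,b)}
  through step 2 (pickup(e)): drop {holding(e)}, keep {clear(f), on(f,b)}, require {clear(e), handempty, ontable(e)}
    → {clear(e), clear(f), handempty, on(f,b), ontable(e)}
  through step 1 (putdown(d)): drop {handempty}, keep {clear(e), clear(f), on(f,b), ontable(e)}, require {holding(d)}
    → {clear(e), clear(f), holding(d), on(f,b), ontable(e)}

== RESULT ==
["clear(e)", "clear(f)", "holding(d)", "on(f,b)", "ontable(e)"]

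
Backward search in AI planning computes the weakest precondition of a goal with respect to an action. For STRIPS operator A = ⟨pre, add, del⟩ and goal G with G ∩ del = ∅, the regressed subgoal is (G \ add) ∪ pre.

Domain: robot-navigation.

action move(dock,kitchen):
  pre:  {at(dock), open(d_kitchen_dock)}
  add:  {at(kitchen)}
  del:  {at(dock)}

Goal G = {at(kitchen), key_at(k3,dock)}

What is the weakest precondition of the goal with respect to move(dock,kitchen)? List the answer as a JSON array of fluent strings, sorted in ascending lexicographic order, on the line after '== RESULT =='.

Compute (G \ add) ∪ pre:
  G ∩ del = {}  (empty — regression defined)
  G \ add = {at(kitchen), key_at(k3,dock)} \ {at(kitchen)} = {key_at(k3,dock)}
  ∪ pre   = {key_at(k3,dock)} ∪ {at(dock), open(d_kitchen_dock)}
          = {at(dock), key_at(k3,dock), open(d_kitchen_dock)}

== RESULT ==
["at(dock)", "key_at(k3,dock)", "open(d_kitchen_dock)"]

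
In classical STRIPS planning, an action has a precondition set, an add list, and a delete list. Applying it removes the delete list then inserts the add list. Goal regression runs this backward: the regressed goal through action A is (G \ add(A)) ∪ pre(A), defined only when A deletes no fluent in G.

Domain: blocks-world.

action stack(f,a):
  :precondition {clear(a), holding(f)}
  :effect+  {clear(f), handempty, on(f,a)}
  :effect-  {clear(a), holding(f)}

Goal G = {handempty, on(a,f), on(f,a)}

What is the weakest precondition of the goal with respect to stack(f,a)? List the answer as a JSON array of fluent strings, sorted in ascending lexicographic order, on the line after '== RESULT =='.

Regress:
  G ∩ del = {}  (empty — regression defined)
  G \ add = {handempty, on(a,f), on(f,a)} \ {clear(f), handempty, on(f,a)} = {on(a,f)}
  ∪ pre   = {on(a,f)} ∪ {clear(a), holding(f)}
          = {clear(a), holding(f), on(a,f)}

== RESULT ==
["clear(a)", "holding(f)", "on(a,f)"]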